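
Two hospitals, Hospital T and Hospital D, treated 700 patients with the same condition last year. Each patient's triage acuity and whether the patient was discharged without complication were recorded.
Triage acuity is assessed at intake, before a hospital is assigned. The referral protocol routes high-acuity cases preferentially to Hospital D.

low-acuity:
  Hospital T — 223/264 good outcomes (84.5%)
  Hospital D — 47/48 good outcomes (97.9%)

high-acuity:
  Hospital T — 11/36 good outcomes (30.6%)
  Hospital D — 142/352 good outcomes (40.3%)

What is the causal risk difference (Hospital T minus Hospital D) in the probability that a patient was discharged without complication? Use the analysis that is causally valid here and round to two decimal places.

Triage acuity is set before the hospital has any effect — it is not caused by the hospital — and it independently drives the outcome. That makes it a confounder, so the causal comparison is within triage acuity levels.
Adjusting over the population distribution of triage acuity: 0.446·(0.845−0.979) + 0.554·(0.306−0.403) = -0.114.

-0.11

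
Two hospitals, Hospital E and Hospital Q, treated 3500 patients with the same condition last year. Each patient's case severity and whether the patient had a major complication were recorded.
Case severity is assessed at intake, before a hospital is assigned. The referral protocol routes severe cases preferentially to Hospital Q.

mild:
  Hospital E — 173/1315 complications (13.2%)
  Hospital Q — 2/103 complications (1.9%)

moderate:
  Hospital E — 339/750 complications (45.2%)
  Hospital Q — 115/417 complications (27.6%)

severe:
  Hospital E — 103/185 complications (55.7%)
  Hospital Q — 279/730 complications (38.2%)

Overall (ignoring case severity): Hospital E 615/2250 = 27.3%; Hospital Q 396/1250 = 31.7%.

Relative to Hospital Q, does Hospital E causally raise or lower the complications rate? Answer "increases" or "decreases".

Hospital Q is lower inside every case severity stratum but Hospital E is lower in aggregate. Whether to stratify depends on how case severity relates to the hospital.
Case severity differs across hospitals for reasons unrelated to any effect of the hospital itself, and it separately predicts the outcome — a classic confounder. We must compare within case severity levels.
Within each level — mild: 13.2% vs 1.9%; moderate: 45.2% vs 27.6%; severe: 55.7% vs 38.2% — Hospital Q is lower every time.

increases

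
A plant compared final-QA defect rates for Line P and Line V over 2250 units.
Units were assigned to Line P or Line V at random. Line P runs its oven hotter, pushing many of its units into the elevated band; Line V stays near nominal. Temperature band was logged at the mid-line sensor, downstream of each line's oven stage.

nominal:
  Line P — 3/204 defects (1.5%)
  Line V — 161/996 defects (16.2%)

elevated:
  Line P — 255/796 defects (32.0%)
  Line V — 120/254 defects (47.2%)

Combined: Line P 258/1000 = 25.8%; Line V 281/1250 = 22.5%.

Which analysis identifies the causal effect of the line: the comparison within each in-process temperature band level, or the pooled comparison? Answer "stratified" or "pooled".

In-process temperature band is downstream of the line. One should not condition on a consequence of treatment, so the overall rates are the right comparison.
Pooled: Line P 25.8% vs Line V 22.5%; Line V is lower overall.

pooled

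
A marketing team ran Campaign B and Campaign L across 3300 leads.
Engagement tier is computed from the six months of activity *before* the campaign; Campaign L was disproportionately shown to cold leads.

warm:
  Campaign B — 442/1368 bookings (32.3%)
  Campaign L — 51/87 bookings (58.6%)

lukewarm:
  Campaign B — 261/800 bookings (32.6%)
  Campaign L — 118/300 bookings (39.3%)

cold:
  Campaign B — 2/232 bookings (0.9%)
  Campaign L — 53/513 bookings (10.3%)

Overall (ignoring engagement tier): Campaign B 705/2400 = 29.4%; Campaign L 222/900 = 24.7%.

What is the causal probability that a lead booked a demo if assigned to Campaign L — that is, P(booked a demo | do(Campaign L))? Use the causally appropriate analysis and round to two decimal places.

0.41

Engagement tier differs across campaigns for reasons unrelated to any effect of the campaign itself, and it separately predicts the outcome — a classic confounder. We must compare within engagement tier levels.
Standardising Campaign L to the population engagement tier mix: 0.441·51/87 + 0.333·118/300 + 0.226·53/513 = 0.413.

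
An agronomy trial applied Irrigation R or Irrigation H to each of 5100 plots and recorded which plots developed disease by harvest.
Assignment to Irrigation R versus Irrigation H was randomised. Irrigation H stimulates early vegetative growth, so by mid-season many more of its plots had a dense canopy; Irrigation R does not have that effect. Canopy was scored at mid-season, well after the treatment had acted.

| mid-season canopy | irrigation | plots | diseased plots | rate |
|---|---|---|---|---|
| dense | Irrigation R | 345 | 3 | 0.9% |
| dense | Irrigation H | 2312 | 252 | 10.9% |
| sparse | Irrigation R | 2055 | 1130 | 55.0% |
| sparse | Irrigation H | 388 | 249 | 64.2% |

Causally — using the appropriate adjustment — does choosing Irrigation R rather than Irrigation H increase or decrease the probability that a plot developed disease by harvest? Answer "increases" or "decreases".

increases

Because the irrigation influences mid-season canopy, mid-season canopy is a post-treatment mediator, not a confounder. Stratifying on it would bias the estimate; the causal effect is the crude pooled difference.
Pooled: Irrigation R 47.2% vs Irrigation H 18.6%; Irrigation H is lower overall.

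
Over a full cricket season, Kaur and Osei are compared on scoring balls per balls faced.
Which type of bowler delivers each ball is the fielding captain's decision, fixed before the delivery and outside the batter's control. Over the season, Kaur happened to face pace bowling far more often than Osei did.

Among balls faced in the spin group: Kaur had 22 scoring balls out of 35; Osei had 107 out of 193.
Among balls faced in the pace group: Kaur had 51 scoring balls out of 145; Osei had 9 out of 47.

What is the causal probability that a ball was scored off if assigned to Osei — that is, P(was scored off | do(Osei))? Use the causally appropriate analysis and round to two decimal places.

Nothing the player does changes bowling type; the imbalance is an allocation artefact. With bowling type also predicting the outcome, the pooled figure is confounded, and the within-stratum comparison is the causal one.
Standardising Osei to the population bowling type mix: 0.543·107/193 + 0.457·9/47 = 0.389.

0.39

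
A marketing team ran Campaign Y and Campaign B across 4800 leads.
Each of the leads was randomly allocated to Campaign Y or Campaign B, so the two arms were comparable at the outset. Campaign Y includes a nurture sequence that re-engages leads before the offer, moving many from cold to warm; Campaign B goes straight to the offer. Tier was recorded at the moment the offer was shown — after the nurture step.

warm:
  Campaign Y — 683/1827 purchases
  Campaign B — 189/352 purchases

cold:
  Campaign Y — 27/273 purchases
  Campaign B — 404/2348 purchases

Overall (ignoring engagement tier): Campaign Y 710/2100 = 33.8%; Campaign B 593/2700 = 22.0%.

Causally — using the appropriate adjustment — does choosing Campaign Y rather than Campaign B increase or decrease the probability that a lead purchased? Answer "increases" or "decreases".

Engagement tier here is a post-treatment variable shaped by the campaign; conditioning on it would introduce bias rather than remove it. The overall comparison is the causal one.
Pooled: Campaign Y 33.8% vs Campaign B 22.0%; Campaign Y is higher overall.

increases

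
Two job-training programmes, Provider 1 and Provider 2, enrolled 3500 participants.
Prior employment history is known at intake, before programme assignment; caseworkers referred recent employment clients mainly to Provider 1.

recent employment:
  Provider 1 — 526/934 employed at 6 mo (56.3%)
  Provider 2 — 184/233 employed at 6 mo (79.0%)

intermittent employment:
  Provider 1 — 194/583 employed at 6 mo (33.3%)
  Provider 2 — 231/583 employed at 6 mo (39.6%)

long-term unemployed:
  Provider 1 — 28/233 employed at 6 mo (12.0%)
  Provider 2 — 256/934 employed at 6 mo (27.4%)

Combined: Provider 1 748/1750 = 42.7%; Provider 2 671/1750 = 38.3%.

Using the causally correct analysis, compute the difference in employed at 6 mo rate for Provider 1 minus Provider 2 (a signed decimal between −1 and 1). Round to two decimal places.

Within every prior employment history level Provider 2 has the higher rate, yet pooled Provider 1 does — Simpson's reversal.
Prior employment history differs across programmes for reasons unrelated to any effect of the programme itself, and it separately predicts the outcome — a classic confounder. We must compare within prior employment history levels.
Adjusting over the population distribution of prior employment history: 0.333·(0.563−0.790) + 0.333·(0.333−0.396) + 0.333·(0.120−0.274) = -0.148.

-0.15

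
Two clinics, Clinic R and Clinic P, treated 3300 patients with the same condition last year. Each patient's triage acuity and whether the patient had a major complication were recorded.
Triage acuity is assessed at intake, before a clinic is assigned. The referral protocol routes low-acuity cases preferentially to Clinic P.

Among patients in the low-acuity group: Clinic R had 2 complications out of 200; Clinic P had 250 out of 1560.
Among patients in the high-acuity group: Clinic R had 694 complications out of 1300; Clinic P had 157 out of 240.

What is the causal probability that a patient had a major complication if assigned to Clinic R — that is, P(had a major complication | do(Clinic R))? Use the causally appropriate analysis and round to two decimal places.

0.25

Within every triage acuity level Clinic R has the lower rate, yet pooled Clinic P does — Simpson's reversal.
Nothing the clinic does changes triage acuity; the imbalance is an allocation artefact. With triage acuity also predicting the outcome, the pooled figure is confounded, and the within-stratum comparison is the causal one.
Standardising Clinic R to the population triage acuity mix: 0.533·2/200 + 0.467·694/1300 = 0.254.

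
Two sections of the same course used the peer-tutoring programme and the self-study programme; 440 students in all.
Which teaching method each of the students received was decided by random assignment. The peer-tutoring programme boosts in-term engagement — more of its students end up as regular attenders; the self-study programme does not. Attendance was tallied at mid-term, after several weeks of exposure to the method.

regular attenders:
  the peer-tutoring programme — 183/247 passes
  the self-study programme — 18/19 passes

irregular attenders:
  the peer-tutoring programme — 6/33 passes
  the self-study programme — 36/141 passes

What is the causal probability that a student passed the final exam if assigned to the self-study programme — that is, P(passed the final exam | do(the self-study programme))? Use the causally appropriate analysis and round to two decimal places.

Within every mid-term attendance level the self-study programme has the higher rate, yet pooled the peer-tutoring programme does — Simpson's reversal.
Stratifying would compare teaching methods among students the teaching methods themselves sorted into mid-term attendance groups — a form of selection on an intermediate. The unconditioned pooled rates give the total causal effect.
So P(outcome | do(the self-study programme)) is just the pooled rate for the self-study programme: 54/160 = 0.338.

0.34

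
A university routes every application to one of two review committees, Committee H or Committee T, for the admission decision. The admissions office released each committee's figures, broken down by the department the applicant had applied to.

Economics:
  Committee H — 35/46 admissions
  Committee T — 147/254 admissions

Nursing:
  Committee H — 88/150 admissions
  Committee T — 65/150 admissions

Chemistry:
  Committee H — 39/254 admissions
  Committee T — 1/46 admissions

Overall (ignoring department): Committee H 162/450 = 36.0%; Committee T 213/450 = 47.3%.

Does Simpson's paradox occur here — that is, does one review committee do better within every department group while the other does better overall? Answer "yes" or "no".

Within each department level (Economics 76.1% vs 57.9%; Nursing 58.7% vs 43.3%; Chemistry 15.4% vs 2.2%), Committee H has the higher rate every time. Pooled: 36.0% vs 47.3% — Committee T has the higher rate overall. The two comparisons disagree.

yes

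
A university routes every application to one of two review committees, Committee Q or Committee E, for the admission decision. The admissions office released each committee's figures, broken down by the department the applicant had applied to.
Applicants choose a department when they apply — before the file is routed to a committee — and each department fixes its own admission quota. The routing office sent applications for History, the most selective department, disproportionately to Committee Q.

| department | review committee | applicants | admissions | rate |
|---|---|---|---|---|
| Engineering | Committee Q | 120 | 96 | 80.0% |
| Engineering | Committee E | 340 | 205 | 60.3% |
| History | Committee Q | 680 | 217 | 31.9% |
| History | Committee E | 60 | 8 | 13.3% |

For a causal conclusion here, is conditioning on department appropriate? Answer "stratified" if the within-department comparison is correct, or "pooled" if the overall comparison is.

stratified

Nothing the review committee does changes department; the imbalance is an allocation artefact. With department also predicting the outcome, the pooled figure is confounded, and the within-stratum comparison is the causal one.
Within each level — Engineering: 80.0% vs 60.3%; History: 31.9% vs 13.3% — Committee Q is higher every time.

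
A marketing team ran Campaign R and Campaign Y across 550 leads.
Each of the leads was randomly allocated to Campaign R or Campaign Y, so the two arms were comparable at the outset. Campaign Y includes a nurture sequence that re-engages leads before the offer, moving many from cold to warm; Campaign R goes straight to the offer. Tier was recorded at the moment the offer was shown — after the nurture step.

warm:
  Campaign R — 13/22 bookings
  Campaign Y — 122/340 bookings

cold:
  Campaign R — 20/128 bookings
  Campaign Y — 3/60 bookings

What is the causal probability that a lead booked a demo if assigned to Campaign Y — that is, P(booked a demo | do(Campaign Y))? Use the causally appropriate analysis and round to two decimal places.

Because the campaign influences engagement tier, engagement tier is a post-treatment mediator, not a confounder. Stratifying on it would bias the estimate; the causal effect is the crude pooled difference.
So P(outcome | do(Campaign Y)) is just the pooled rate for Campaign Y: 125/400 = 0.312.

0.31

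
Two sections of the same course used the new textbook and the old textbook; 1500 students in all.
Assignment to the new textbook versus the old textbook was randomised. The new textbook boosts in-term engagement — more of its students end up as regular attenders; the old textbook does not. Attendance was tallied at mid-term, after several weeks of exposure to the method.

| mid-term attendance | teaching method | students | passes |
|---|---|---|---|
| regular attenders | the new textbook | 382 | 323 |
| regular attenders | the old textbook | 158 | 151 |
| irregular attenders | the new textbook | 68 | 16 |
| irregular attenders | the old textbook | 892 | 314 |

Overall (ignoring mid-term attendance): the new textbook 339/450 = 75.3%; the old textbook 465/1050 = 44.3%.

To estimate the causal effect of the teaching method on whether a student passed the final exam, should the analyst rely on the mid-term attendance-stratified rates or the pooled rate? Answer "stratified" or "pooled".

The stratified and pooled comparisons disagree (the old textbook wins within each mid-term attendance; the new textbook wins overall), so the answer turns on the causal role of mid-term attendance.
Mid-term attendance is recorded after the teaching method and is itself shifted by it — it sits on the causal path from teaching method to outcome. Conditioning on a mediator would strip out part of the effect we want; the pooled comparison gives the total causal effect.
Pooled: the new textbook 75.3% vs the old textbook 44.3%; the new textbook is higher overall.

pooled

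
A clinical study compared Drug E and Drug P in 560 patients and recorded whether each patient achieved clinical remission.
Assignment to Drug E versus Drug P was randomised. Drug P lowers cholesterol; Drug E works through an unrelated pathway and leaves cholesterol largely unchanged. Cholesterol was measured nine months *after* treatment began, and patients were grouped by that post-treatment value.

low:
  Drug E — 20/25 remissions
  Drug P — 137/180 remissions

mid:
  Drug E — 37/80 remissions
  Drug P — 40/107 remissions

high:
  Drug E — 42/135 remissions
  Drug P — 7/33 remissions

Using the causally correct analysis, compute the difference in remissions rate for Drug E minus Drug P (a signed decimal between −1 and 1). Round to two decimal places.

Drug E is higher inside every cholesterol stratum but Drug P is higher in aggregate. Whether to stratify depends on how cholesterol relates to the drug.
Cholesterol lies on the pathway drug → cholesterol → outcome, so adjusting for it blocks the indirect effect. For the total causal effect of drug, use the unadjusted pooled rates.
The causal difference is the pooled difference: 0.412 − 0.575 = -0.163.

-0.16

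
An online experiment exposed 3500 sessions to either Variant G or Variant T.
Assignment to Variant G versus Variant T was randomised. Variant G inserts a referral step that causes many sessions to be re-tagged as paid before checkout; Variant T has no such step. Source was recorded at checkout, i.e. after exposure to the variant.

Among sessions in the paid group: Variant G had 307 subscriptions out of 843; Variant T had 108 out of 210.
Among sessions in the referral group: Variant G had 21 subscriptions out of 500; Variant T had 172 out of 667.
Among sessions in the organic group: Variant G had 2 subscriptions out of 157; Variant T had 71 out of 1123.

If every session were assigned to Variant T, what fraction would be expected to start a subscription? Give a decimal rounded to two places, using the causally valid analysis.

Stratifying would compare variants among sessions the variants themselves sorted into traffic source groups — a form of selection on an intermediate. The unconditioned pooled rates give the total causal effect.
So P(outcome | do(Variant T)) is just the pooled rate for Variant T: 351/2000 = 0.175.

0.18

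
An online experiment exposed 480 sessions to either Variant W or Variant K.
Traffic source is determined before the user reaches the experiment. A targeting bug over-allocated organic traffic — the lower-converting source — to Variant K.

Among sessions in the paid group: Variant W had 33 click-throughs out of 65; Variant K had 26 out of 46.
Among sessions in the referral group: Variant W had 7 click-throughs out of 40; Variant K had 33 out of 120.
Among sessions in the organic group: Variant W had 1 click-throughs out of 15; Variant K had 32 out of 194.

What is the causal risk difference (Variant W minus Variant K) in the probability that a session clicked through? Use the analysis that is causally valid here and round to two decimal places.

Here traffic source is a common cause — it drives both which variant a case falls under and the outcome. The crude comparison mixes populations; the stratum-specific rates are the causally relevant ones.
Adjusting over the population distribution of traffic source: 0.231·(0.508−0.565) + 0.333·(0.175−0.275) + 0.435·(0.067−0.165) = -0.089.

-0.09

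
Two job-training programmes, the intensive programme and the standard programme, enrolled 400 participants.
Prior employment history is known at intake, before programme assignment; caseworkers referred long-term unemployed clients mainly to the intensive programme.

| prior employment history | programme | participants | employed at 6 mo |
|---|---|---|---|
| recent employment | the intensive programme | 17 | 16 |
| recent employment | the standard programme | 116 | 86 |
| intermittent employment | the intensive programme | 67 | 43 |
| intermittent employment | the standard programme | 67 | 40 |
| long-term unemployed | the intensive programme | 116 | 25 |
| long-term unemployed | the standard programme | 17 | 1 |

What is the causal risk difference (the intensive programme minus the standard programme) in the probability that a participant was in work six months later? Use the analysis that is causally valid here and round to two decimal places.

The imbalance in prior employment history arose from how participants were allocated, not from anything the programme did; and prior employment history independently affects the outcome. The pooled gap is confounded — condition on prior employment history.
Adjusting over the population distribution of prior employment history: 0.333·(0.941−0.741) + 0.335·(0.642−0.597) + 0.333·(0.216−0.059) = +0.134.

+0.13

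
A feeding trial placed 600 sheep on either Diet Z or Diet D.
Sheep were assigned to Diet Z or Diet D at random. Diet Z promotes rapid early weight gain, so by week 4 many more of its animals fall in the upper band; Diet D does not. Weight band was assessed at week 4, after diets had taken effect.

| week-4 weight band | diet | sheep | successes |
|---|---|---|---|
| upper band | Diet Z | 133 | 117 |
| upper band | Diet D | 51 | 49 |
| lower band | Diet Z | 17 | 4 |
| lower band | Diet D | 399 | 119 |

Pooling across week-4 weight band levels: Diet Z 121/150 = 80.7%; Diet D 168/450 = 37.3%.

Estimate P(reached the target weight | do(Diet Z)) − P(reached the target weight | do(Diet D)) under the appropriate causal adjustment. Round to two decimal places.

+0.43

The week-4 weight band-specific comparison favours Diet D throughout, but the pooled figures favour Diet Z. The question is whether to condition on week-4 weight band.
Week-4 weight band lies on the pathway diet → week-4 weight band → outcome, so adjusting for it blocks the indirect effect. For the total causal effect of diet, use the unadjusted pooled rates.
The causal difference is the pooled difference: 0.807 − 0.373 = +0.433.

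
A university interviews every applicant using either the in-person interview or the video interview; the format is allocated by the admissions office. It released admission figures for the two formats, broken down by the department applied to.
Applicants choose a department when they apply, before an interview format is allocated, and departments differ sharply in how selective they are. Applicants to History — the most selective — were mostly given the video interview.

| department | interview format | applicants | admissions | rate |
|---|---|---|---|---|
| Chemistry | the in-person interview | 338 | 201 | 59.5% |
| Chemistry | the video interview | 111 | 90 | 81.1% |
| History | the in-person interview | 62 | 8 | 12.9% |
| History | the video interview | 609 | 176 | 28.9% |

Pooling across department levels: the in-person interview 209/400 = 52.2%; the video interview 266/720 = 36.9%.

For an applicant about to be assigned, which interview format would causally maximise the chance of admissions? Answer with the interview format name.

The stratified and pooled comparisons disagree (the video interview wins within each department; the in-person interview wins overall), so the answer turns on the causal role of department.
Here department is a common cause — it drives both which interview format a case falls under and the outcome. The crude comparison mixes populations; the stratum-specific rates are the causally relevant ones.
Within each level — Chemistry: 59.5% vs 81.1%; History: 12.9% vs 28.9% — the video interview is higher every time.

the video interview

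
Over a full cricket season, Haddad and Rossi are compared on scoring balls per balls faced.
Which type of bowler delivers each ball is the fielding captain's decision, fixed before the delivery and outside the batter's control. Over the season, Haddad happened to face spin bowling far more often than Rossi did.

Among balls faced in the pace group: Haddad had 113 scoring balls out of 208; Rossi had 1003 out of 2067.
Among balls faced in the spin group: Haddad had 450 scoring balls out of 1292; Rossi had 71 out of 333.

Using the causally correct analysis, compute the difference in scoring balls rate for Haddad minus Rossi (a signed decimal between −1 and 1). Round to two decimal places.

Here bowling type is a common cause — it drives both which player a case falls under and the outcome. The crude comparison mixes populations; the stratum-specific rates are the causally relevant ones.
Adjusting over the population distribution of bowling type: 0.583·(0.543−0.485) + 0.417·(0.348−0.213) = +0.090.

+0.09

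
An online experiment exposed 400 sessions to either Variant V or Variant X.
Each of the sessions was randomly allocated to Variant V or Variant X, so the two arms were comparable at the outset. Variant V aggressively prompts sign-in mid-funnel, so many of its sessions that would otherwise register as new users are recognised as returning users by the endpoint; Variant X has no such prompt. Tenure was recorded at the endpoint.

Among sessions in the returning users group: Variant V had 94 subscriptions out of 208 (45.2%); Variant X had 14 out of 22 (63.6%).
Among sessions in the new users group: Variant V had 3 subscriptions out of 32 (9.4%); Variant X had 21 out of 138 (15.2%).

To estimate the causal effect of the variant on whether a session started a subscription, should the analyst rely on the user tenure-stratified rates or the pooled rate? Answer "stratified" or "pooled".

pooled

User tenure is recorded after the variant and is itself shifted by it — it sits on the causal path from variant to outcome. Conditioning on a mediator would strip out part of the effect we want; the pooled comparison gives the total causal effect.
Pooled: Variant V 40.4% vs Variant X 21.9%; Variant V is higher overall.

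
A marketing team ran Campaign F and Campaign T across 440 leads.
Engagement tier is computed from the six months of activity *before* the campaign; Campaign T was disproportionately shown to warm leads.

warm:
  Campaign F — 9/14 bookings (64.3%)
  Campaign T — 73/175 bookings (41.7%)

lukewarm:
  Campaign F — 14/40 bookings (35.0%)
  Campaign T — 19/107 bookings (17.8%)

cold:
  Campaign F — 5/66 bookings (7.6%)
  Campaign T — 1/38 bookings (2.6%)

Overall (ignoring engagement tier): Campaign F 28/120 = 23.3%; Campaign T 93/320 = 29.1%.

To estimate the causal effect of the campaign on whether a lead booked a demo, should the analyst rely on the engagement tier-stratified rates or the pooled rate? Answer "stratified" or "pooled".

stratified

The stratified and pooled comparisons disagree (Campaign F wins within each engagement tier; Campaign T wins overall), so the answer turns on the causal role of engagement tier.
Since engagement tier is a pre-existing factor (not a product of the campaign) and it affects the outcome on its own, it is a confounder. The stratified rates, not the pooled rate, identify the causal effect.
Within each level — warm: 64.3% vs 41.7%; lukewarm: 35.0% vs 17.8%; cold: 7.6% vs 2.6% — Campaign F is higher every time.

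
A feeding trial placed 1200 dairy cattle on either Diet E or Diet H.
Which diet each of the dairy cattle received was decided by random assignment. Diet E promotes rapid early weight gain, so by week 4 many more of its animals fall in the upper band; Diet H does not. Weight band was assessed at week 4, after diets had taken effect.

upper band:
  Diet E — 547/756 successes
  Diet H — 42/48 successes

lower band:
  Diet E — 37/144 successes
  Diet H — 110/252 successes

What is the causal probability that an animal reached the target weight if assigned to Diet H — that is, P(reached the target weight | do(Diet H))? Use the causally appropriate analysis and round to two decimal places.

0.51

The stratified and pooled comparisons disagree (Diet H wins within each week-4 weight band; Diet E wins overall), so the answer turns on the causal role of week-4 weight band.
Week-4 weight band here is a post-treatment variable shaped by the diet; conditioning on it would introduce bias rather than remove it. The overall comparison is the causal one.
So P(outcome | do(Diet H)) is just the pooled rate for Diet H: 152/300 = 0.507.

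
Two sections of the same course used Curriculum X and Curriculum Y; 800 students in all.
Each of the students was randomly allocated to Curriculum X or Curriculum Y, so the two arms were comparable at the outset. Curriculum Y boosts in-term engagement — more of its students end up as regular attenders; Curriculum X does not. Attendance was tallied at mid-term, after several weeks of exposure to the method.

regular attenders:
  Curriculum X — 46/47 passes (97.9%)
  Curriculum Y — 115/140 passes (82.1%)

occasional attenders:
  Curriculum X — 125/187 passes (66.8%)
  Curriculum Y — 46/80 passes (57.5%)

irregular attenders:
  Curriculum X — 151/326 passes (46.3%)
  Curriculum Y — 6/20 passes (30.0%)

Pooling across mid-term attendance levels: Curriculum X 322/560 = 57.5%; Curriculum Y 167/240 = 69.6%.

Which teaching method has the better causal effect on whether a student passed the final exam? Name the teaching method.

Mid-term attendance lies on the pathway teaching method → mid-term attendance → outcome, so adjusting for it blocks the indirect effect. For the total causal effect of teaching method, use the unadjusted pooled rates.
Pooled: Curriculum X 57.5% vs Curriculum Y 69.6%; Curriculum Y is higher overall.

Curriculum Y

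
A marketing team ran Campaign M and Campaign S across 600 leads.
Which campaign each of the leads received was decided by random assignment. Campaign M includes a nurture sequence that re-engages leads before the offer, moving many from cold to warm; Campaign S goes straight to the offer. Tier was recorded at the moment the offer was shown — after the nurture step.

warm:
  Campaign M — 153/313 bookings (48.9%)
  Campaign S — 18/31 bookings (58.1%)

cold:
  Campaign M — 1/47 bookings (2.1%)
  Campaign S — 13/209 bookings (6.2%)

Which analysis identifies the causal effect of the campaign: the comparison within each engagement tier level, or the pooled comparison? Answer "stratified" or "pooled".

Stratifying would compare campaigns among leads the campaigns themselves sorted into engagement tier groups — a form of selection on an intermediate. The unconditioned pooled rates give the total causal effect.
Pooled: Campaign M 42.8% vs Campaign S 12.9%; Campaign M is higher overall.

pooled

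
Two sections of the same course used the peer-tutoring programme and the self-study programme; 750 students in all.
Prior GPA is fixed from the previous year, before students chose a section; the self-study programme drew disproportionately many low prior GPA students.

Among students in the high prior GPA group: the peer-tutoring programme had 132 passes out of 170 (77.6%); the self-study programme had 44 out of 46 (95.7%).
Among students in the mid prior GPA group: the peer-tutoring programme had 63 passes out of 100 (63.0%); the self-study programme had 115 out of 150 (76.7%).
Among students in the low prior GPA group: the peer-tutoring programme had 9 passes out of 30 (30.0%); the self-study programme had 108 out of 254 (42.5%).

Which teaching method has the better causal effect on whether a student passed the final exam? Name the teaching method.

the self-study programme is higher inside every prior GPA band stratum but the peer-tutoring programme is higher in aggregate. Whether to stratify depends on how prior GPA band relates to the teaching method.
Prior GPA band is set before the teaching method has any effect — it is not caused by the teaching method — and it independently drives the outcome. That makes it a confounder, so the causal comparison is within prior GPA band levels.
Within each level — high prior GPA: 77.6% vs 95.7%; mid prior GPA: 63.0% vs 76.7%; low prior GPA: 30.0% vs 42.5% — the self-study programme is higher every time.

the self-study programme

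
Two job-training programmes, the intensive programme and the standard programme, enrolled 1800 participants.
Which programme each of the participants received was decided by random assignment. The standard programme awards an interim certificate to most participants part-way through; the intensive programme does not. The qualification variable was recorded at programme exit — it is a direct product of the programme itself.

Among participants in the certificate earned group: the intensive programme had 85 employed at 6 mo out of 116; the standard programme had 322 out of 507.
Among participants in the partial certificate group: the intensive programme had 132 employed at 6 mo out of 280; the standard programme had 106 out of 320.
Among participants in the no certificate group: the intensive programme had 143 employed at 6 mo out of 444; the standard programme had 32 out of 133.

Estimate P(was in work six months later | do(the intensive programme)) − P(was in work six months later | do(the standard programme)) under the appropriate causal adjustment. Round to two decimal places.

Qualification attained during the programme lies on the pathway programme → qualification attained during the programme → outcome, so adjusting for it blocks the indirect effect. For the total causal effect of programme, use the unadjusted pooled rates.
The causal difference is the pooled difference: 0.429 − 0.479 = -0.051.

-0.05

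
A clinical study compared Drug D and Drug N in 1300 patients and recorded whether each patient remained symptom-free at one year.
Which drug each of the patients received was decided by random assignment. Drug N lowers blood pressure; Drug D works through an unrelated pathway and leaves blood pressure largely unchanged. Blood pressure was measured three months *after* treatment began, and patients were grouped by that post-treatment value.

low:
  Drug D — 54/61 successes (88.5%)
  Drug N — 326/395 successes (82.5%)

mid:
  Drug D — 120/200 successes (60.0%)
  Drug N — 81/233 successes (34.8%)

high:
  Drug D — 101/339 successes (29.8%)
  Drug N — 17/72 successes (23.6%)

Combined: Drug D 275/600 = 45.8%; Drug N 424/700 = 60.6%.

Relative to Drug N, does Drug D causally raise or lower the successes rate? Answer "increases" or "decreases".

decreases

Drug D is higher inside every blood pressure stratum but Drug N is higher in aggregate. Whether to stratify depends on how blood pressure relates to the drug.
Blood pressure is recorded after the drug and is itself shifted by it — it sits on the causal path from drug to outcome. Conditioning on a mediator would strip out part of the effect we want; the pooled comparison gives the total causal effect.
Pooled: Drug D 45.8% vs Drug N 60.6%; Drug N is higher overall.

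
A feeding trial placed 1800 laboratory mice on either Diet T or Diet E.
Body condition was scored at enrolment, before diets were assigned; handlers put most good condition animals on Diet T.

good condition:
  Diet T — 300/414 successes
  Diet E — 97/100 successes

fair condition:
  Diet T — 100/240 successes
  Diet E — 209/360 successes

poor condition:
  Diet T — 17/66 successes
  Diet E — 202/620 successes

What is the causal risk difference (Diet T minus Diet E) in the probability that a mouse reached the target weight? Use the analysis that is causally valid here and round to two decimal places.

The starting body condition-specific comparison favours Diet E throughout, but the pooled figures favour Diet T. The question is whether to condition on starting body condition.
Starting body condition differs across diets for reasons unrelated to any effect of the diet itself, and it separately predicts the outcome — a classic confounder. We must compare within starting body condition levels.
Adjusting over the population distribution of starting body condition: 0.286·(0.725−0.970) + 0.333·(0.417−0.581) + 0.381·(0.258−0.326) = -0.151.

-0.15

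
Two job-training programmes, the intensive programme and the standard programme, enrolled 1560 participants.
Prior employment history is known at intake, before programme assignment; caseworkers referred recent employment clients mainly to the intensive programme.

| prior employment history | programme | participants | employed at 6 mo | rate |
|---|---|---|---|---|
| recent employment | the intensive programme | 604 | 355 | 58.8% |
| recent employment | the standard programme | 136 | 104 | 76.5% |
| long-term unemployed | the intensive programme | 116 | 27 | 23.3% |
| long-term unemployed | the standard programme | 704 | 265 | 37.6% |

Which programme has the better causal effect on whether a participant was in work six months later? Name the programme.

the standard programme

the standard programme is higher inside every prior employment history stratum but the intensive programme is higher in aggregate. Whether to stratify depends on how prior employment history relates to the programme.
Here prior employment history is a common cause — it drives both which programme a case falls under and the outcome. The crude comparison mixes populations; the stratum-specific rates are the causally relevant ones.
Within each level — recent employment: 58.8% vs 76.5%; long-term unemployed: 23.3% vs 37.6% — the standard programme is higher every time.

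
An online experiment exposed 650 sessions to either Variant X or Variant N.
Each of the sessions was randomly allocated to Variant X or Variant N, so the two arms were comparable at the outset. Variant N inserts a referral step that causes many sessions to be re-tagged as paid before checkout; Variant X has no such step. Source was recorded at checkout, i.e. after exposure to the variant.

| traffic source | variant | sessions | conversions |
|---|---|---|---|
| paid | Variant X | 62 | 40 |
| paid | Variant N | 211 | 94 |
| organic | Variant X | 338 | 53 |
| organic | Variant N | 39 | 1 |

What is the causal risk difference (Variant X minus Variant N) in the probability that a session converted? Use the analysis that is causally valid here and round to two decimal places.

-0.15

Stratifying would compare variants among sessions the variants themselves sorted into traffic source groups — a form of selection on an intermediate. The unconditioned pooled rates give the total causal effect.
The causal difference is the pooled difference: 0.233 − 0.380 = -0.147.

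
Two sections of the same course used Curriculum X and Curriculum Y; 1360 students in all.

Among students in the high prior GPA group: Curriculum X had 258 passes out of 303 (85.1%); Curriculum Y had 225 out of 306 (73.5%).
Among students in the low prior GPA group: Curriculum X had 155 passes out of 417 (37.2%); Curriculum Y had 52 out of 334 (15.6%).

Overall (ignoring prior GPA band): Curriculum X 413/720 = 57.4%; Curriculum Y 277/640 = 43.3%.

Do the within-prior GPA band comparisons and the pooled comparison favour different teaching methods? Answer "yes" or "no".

Within each prior GPA band level (high prior GPA 85.1% vs 73.5%; low prior GPA 37.2% vs 15.6%), Curriculum X has the higher rate every time. Pooled: 57.4% vs 43.3% — Curriculum X has the higher rate overall. They agree.

no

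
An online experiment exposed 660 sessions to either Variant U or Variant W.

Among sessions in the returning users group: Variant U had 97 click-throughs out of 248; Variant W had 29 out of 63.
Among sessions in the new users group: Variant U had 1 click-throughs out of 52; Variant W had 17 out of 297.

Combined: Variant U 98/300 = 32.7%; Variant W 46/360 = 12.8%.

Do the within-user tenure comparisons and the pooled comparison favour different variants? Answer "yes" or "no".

Within each user tenure level (returning users 39.1% vs 46.0%; new users 1.9% vs 5.7%), Variant W has the higher rate every time. Pooled: 32.7% vs 12.8% — Variant U has the higher rate overall. The two comparisons disagree.

yes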